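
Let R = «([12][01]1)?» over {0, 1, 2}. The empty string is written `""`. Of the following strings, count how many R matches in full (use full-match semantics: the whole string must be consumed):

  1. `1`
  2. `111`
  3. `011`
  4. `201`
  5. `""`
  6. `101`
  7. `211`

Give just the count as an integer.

5

1 → no match
2 → match
3 → no match
4 → match
5 → match
6 → match
7 → match
Total matched: 5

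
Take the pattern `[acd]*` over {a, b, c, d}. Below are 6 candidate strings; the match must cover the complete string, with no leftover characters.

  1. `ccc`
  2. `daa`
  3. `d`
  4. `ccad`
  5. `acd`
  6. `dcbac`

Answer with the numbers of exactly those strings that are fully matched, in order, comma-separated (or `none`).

1, 2, 3, 4, 5

1 → match
2 → match
3 → match
4 → match
5 → match
6 → no match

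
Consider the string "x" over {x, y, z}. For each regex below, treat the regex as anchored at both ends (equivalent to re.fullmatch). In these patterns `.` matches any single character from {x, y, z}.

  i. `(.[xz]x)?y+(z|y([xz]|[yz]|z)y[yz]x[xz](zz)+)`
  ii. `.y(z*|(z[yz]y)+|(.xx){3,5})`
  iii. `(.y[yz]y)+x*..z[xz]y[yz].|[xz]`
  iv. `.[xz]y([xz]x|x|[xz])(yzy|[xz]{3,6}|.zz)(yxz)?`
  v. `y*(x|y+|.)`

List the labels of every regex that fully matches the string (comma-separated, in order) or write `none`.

iii, v

i → no match
ii → no match
iii → match
iv → no match
v → match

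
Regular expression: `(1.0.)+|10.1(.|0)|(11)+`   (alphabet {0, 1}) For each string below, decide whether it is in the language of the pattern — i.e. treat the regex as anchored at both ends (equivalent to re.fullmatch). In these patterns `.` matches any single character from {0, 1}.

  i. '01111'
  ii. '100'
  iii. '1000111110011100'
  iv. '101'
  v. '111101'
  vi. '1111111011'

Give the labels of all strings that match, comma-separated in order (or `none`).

i → no match
ii → no match
iii → no match
iv → no match
v → no match
vi → no match

none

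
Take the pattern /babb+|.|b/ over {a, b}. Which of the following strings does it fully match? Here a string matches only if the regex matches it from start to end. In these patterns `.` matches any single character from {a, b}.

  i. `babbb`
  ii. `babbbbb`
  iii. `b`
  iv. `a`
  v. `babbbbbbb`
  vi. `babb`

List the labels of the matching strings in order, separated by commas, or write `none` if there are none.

i. `babbb` → match
ii. `babbbbb` → match
iii. `b` → match
iv. `a` → match
v. `babbbbbbb` → match
vi. `babb` → match

i, ii, iii, iv, v, vi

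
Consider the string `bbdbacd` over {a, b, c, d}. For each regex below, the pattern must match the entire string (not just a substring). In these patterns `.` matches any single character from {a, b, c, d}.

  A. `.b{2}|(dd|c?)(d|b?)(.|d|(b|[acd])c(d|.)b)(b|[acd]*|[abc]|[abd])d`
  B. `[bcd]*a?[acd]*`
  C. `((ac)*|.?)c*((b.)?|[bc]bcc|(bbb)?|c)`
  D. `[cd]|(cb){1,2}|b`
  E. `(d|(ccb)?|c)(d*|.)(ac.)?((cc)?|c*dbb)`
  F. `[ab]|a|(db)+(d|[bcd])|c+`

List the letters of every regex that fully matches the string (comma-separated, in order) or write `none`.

B

A → no match
B → match
C → no match
D → no match
E → no match
F → no match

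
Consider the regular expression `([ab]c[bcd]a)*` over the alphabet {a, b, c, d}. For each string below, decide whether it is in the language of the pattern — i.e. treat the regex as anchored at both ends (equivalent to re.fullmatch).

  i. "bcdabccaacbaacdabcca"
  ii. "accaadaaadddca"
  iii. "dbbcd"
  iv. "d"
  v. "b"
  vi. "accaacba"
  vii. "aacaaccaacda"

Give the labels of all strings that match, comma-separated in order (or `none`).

i → match
ii → no match
iii → no match
iv → no match
v → no match
vi → match
vii → no match

i, vi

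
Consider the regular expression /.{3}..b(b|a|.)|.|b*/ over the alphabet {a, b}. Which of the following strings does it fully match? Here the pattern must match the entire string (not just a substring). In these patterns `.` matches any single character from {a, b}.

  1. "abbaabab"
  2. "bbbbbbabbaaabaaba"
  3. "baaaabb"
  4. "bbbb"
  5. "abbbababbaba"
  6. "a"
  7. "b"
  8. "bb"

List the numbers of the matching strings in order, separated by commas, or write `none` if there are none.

1 → no match
2 → no match
3 → match
4 → match
5 → no match
6 → match
7 → match
8 → match

3, 4, 6, 7, 8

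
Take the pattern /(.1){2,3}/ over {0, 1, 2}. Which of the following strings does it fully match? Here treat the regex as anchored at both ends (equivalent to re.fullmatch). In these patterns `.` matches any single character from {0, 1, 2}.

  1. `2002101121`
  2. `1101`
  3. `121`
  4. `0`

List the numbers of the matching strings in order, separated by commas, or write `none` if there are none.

1 → no match
2 → match
3 → no match
4 → no match — must end with `1`

2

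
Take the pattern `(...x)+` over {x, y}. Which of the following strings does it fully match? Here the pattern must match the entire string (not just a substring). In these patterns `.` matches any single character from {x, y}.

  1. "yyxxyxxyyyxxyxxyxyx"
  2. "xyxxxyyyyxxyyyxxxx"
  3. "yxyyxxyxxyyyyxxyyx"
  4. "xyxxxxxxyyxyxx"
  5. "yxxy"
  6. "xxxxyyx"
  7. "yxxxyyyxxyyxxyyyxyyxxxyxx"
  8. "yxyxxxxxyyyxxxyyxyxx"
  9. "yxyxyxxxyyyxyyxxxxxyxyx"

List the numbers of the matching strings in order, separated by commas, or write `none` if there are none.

none

1 → no match
2 → no match
3 → no match
4 → no match
5 → no match — must end with "x"
6 → no match
7 → no match
8 → no match
9 → no match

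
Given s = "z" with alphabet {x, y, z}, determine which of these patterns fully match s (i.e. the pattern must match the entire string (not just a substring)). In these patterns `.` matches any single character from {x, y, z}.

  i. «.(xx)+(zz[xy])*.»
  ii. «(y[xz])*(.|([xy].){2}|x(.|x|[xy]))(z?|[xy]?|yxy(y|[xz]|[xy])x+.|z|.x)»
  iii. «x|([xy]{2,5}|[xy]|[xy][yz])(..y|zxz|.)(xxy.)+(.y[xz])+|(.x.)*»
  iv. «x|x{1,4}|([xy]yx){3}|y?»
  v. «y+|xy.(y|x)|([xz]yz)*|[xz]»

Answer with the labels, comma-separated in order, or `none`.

i → no match
ii → match
iii → no match
iv → no match
v → match

ii, v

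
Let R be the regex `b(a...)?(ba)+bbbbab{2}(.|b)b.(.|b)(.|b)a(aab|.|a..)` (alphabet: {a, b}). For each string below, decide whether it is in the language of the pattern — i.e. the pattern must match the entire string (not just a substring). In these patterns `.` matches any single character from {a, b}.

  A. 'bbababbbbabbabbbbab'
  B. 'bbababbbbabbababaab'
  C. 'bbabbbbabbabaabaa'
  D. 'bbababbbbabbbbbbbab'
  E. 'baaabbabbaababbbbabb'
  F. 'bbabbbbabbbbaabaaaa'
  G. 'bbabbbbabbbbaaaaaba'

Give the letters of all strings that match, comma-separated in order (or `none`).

A → match
B → match
C → match
D → match
E → no match
F → match
G → match

A, B, C, D, F, G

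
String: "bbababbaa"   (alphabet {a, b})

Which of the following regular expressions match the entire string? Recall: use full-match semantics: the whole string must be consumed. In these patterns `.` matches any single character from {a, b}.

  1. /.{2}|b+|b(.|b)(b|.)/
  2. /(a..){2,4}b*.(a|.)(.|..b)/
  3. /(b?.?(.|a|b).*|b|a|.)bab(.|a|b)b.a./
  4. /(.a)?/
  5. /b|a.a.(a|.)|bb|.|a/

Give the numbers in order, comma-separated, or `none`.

3

1 → no match
2 → no match — must start with "a"
3 → match
4 → no match
5 → no match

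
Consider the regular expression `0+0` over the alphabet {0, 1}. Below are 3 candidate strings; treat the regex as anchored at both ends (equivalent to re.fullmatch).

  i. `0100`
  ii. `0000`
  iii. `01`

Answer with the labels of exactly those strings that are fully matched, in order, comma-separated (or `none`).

i → no match
ii → match
iii → no match — must end with `00`

ii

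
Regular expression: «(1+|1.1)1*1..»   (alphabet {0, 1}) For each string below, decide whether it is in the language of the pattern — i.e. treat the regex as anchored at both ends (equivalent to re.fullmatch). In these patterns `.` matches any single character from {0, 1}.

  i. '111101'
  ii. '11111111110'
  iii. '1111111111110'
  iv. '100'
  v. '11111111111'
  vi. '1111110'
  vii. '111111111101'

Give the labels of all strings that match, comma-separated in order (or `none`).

i, ii, iii, v, vi, vii

i → match
ii → match
iii → match
iv → no match
v → match
vi → match
vii → match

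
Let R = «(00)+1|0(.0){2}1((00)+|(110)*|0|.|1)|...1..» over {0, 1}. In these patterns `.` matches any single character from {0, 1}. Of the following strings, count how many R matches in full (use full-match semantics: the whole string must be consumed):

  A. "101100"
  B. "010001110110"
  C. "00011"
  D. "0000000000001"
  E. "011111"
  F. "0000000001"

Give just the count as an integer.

4

A → match
B → match
C → no match
D → match
E → match
F → no match
Total matched: 4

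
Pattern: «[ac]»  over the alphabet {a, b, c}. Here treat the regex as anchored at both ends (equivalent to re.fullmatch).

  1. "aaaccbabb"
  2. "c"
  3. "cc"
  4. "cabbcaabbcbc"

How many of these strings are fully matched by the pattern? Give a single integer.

1

1. "aaaccbabb" → no match
2. "c" → match
3. "cc" → no match
4. "cabbcaabbcbc" → no match
Total matched: 1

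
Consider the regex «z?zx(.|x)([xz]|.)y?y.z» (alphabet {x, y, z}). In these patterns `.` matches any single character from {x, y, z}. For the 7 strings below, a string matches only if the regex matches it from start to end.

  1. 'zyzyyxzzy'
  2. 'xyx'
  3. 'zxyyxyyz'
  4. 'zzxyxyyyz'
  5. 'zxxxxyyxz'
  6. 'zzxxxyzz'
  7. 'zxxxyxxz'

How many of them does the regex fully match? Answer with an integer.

2

1 → no match — must end with 'z'
2 → no match — must end with 'z'
3 → no match
4 → match
5 → no match
6 → match
7 → no match
Total matched: 2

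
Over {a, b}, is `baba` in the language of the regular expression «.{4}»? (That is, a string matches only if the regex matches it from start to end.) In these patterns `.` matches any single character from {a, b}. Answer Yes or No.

Yes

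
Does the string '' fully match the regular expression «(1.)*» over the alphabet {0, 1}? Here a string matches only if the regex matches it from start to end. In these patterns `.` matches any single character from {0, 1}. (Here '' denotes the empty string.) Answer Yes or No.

Yes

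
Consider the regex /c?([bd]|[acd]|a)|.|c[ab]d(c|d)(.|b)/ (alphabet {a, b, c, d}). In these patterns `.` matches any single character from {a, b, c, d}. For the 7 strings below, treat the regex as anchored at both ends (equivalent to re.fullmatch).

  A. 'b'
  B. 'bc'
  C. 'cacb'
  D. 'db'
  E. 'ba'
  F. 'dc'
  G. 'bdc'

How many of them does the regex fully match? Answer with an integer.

1

A → match
B → no match
C → no match
D → no match
E → no match
F → no match
G → no match
Total matched: 1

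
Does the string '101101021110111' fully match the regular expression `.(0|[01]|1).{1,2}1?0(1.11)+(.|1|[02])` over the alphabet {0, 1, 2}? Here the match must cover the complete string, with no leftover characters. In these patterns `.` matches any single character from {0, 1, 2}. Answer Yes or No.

No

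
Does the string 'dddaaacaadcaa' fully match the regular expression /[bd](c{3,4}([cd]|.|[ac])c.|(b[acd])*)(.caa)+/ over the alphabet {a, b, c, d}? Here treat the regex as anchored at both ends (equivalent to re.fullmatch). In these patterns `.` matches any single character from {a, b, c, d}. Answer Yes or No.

No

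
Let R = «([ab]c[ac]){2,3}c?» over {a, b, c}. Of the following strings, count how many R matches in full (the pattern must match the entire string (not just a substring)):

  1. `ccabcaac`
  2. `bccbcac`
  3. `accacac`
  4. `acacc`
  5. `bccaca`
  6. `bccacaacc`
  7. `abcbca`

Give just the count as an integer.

1 → no match
2 → match
3 → match
4 → no match
5 → match
6 → match
7 → no match
Total matched: 4

4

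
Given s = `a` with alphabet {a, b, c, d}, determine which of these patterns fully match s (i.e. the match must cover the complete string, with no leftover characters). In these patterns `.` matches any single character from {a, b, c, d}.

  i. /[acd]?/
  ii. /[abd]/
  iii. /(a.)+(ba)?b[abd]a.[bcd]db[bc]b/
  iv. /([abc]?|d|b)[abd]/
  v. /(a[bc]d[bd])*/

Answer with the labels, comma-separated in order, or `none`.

i, ii, iv

i → match
ii → match
iii → no match — must end with `b`
iv → match
v → no match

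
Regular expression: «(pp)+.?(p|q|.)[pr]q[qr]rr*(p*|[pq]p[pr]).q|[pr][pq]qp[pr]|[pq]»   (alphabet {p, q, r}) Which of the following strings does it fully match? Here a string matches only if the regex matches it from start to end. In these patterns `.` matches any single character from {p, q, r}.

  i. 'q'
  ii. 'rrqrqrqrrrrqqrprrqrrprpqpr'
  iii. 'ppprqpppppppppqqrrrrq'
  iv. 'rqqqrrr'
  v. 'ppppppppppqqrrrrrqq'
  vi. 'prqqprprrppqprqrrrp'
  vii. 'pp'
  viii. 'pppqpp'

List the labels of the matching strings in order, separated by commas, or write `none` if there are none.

i, v

i → match
ii → no match
iii → no match
iv → no match
v → match
vi → no match
vii → no match
viii → no match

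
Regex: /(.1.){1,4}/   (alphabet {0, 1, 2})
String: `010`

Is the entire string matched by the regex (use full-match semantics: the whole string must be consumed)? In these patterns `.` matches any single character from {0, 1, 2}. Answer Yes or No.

Yes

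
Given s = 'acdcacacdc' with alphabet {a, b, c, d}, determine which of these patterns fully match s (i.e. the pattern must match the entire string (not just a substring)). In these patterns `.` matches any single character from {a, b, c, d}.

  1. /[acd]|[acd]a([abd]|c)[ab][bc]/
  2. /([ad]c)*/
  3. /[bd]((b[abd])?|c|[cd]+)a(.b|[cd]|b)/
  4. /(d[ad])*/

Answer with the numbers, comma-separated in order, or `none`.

1 → no match
2 → match
3 → no match
4 → no match

2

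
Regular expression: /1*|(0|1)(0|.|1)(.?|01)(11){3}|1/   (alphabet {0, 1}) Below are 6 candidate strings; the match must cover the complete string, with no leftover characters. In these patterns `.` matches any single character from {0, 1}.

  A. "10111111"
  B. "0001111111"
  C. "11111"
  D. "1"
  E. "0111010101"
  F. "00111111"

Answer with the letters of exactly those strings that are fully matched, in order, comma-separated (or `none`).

A → match
B → match
C → match
D → match
E → no match
F → match

A, B, C, D, F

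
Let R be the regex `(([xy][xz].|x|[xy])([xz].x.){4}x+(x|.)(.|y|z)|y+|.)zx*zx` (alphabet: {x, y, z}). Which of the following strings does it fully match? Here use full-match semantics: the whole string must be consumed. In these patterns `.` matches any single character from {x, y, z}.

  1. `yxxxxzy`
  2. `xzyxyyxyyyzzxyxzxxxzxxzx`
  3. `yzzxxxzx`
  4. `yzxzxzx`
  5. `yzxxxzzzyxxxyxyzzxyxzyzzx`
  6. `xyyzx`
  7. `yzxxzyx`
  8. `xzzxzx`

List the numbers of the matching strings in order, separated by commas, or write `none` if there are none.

none

1. `yxxxxzy` → no match — must end with `zx`
2 → no match
3. `yzzxxxzx` → no match
4. `yzxzxzx` → no match
5 → no match
6. `xyyzx` → no match
7. `yzxxzyx` → no match — must end with `zx`
8. `xzzxzx` → no match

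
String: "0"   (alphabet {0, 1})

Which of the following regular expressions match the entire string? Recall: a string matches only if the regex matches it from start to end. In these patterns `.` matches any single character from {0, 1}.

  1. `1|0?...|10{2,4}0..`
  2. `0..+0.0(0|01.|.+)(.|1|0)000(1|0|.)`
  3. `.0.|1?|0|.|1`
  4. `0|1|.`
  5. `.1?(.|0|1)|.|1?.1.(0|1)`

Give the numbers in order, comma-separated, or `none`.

3, 4, 5

1 → no match
2 → no match
3 → match
4 → match
5 → match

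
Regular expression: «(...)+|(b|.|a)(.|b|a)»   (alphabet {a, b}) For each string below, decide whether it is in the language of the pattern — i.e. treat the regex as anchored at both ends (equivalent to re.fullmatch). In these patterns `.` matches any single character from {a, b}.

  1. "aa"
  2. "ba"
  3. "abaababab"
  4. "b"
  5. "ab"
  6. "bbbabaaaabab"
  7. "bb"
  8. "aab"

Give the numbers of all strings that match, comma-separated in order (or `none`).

1, 2, 3, 5, 6, 7, 8

1 → match
2 → match
3 → match
4 → no match
5 → match
6 → match
7 → match
8 → match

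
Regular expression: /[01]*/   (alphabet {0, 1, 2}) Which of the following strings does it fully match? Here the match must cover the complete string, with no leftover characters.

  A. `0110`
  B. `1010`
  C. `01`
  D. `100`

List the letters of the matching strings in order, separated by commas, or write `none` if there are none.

A, B, C, D

A → match
B → match
C → match
D → match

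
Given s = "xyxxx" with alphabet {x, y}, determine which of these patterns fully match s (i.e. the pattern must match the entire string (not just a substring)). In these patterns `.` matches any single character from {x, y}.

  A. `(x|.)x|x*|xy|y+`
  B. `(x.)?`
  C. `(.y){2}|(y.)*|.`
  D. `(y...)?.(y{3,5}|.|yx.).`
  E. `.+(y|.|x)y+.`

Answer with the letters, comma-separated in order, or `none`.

D

A → no match
B → no match
C → no match
D → match
E → no match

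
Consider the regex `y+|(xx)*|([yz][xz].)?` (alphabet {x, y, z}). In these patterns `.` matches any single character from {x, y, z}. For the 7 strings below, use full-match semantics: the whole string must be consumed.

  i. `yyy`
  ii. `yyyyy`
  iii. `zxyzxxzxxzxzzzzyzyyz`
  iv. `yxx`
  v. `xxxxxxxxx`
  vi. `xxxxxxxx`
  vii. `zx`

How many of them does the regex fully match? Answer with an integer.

i. `yyy` → match
ii. `yyyyy` → match
iii → no match
iv. `yxx` → match
v. `xxxxxxxxx` → no match
vi. `xxxxxxxx` → match
vii. `zx` → no match
Total matched: 4

4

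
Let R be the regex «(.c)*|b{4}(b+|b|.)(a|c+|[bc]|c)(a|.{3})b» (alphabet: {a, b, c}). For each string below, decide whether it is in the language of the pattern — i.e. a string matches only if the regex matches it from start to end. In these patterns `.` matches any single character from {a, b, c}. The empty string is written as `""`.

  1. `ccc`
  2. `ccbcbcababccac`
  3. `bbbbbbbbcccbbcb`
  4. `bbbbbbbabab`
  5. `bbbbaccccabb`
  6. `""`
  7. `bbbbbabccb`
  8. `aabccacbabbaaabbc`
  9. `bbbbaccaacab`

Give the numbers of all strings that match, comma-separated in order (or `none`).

3, 4, 5, 6, 7

1 → no match
2 → no match
3 → match
4 → match
5 → match
6 → match
7 → match
8 → no match
9 → no match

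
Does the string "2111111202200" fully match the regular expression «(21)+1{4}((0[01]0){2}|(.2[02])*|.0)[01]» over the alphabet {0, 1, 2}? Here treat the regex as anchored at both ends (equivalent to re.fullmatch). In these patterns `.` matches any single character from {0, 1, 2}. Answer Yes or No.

Yes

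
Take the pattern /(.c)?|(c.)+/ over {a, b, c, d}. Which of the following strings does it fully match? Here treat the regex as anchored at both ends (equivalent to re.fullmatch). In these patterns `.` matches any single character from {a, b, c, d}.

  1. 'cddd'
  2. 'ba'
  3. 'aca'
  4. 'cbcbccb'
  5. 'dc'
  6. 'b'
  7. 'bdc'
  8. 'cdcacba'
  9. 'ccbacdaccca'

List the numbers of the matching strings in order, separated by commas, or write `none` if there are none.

1. 'cddd' → no match
2. 'ba' → no match
3. 'aca' → no match
4. 'cbcbccb' → no match
5. 'dc' → match
6. 'b' → no match
7. 'bdc' → no match
8. 'cdcacba' → no match
9. 'ccbacdaccca' → no match

5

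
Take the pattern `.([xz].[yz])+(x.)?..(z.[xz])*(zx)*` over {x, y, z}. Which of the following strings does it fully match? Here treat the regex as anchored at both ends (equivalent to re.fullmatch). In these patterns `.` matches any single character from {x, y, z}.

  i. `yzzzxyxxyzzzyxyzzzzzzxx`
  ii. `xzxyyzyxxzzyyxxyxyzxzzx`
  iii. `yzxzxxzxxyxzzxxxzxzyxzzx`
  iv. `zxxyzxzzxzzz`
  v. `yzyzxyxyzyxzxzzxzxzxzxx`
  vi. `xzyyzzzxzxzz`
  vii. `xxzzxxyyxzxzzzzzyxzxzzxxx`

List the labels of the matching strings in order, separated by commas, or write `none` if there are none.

iv

i → no match
ii → no match
iii → no match
iv → match
v → no match
vi → no match
vii → no match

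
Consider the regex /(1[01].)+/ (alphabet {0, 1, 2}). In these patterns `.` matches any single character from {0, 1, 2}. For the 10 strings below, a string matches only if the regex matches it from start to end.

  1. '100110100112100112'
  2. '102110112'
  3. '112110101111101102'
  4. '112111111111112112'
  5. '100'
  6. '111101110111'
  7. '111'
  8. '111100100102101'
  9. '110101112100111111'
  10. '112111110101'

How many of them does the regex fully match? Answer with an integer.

1 → match
2 → match
3 → match
4 → match
5 → match
6 → match
7 → match
8 → match
9 → match
10 → match
Total matched: 10

10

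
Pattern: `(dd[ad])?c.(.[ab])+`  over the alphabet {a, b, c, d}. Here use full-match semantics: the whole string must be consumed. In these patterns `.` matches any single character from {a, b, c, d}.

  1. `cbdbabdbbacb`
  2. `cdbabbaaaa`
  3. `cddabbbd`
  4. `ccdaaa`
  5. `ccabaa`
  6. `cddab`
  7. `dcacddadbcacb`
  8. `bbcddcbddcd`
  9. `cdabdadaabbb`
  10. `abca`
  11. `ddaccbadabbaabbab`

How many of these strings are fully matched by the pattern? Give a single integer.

1 → match
2 → match
3 → no match
4 → match
5 → match
6 → no match
7 → no match
8 → no match
9 → match
10 → no match
11 → match
Total matched: 6

6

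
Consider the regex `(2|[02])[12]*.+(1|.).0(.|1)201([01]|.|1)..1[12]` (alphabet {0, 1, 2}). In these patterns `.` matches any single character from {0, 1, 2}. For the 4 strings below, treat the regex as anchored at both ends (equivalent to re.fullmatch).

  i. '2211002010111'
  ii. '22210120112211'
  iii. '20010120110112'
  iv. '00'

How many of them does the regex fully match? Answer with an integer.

2

i → no match
ii → match
iii → match
iv → no match
Total matched: 2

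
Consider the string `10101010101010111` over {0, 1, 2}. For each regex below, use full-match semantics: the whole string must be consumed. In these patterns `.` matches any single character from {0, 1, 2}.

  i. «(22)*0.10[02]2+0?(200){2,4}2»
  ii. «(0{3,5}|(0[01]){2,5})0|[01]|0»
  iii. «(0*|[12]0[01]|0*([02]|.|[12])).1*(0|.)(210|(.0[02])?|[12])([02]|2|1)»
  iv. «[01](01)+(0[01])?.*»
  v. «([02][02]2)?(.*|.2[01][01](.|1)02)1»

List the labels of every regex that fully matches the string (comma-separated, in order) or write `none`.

iv, v

i → no match — must end with `2002`
ii → no match
iii → no match
iv → match
v → match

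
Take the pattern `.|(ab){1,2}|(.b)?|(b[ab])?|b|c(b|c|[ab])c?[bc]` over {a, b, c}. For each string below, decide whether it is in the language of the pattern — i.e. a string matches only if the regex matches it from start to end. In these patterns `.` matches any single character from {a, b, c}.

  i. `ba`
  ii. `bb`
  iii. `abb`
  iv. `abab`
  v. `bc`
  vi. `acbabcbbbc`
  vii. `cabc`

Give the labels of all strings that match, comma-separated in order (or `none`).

i → match
ii → match
iii → no match
iv → match
v → no match
vi → no match
vii → no match

i, ii, iv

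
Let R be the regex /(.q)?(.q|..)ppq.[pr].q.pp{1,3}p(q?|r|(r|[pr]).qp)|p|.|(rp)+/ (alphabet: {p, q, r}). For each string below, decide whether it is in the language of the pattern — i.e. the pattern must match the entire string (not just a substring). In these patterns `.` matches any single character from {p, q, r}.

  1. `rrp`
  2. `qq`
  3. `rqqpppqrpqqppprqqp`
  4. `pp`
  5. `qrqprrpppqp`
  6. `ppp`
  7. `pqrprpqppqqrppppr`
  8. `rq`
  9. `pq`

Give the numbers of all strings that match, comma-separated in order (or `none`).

1 → no match
2 → no match
3 → no match
4 → no match
5 → no match
6 → no match
7 → no match
8 → no match
9 → no match

none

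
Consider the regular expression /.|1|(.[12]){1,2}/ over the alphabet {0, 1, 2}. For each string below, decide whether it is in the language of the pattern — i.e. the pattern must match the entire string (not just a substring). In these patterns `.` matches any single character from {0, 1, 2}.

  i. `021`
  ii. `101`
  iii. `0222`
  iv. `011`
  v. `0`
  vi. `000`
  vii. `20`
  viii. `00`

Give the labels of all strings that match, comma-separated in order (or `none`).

iii, v

i → no match
ii → no match
iii → match
iv → no match
v → match
vi → no match
vii → no match
viii → no match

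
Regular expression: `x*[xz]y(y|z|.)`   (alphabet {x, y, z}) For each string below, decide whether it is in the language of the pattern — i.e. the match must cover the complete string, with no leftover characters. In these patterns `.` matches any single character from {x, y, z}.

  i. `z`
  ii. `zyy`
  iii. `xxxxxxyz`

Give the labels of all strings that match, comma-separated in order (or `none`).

i → no match
ii → match
iii → match

ii, iii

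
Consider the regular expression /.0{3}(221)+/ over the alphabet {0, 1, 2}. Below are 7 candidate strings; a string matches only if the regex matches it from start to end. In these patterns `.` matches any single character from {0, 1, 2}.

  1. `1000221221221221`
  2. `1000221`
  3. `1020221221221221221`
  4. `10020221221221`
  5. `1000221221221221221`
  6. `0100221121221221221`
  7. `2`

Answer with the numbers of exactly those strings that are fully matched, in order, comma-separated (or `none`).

1 → match
2 → match
3 → no match
4 → no match
5 → match
6 → no match
7 → no match — must end with `221`

1, 2, 5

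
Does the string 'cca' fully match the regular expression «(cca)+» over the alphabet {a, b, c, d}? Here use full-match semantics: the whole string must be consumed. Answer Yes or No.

Yes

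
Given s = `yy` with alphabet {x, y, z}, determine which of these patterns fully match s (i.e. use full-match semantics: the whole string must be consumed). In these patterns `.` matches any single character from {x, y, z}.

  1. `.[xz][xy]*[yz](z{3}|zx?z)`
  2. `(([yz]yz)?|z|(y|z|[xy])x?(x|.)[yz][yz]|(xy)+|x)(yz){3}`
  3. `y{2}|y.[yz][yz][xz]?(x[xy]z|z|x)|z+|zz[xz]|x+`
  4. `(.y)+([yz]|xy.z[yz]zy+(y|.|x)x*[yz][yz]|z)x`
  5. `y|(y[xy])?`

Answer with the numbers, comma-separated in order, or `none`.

3, 5

1 → no match — must end with `z`
2 → no match — must end with `yz`
3 → match
4 → no match — must end with `x`
5 → match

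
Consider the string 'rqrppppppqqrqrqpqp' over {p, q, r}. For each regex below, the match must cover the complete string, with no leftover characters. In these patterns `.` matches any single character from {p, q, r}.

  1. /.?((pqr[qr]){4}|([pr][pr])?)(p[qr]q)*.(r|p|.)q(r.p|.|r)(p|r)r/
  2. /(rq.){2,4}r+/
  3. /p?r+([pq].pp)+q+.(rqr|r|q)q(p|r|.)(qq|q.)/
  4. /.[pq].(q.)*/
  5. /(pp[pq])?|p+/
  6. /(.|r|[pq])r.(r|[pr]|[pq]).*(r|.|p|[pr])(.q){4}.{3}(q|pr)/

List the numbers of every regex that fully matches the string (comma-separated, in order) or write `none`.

3

1 → no match — must end with 'r'
2 → no match — must end with 'r'
3 → match
4 → no match
5 → no match
6 → no match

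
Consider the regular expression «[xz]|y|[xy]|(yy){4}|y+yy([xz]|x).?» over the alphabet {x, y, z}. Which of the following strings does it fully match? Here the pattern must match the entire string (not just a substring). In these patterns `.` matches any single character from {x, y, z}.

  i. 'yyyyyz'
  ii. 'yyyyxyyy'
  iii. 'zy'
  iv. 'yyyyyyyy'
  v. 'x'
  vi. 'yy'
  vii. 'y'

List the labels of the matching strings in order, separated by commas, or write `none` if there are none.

i → match
ii → no match
iii → no match
iv → match
v → match
vi → no match
vii → match

i, iv, v, vii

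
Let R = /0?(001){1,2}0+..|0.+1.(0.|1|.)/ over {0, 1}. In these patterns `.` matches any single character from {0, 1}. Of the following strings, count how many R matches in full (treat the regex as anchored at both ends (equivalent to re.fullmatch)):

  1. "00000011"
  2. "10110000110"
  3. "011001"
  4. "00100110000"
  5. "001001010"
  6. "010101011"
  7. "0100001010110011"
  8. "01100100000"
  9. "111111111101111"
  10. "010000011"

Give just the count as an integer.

1. "00000011" → no match
2. "10110000110" → no match
3. "011001" → match
4. "00100110000" → no match
5. "001001010" → match
6. "010101011" → no match
7 → no match
8. "01100100000" → no match
9 → no match
10. "010000011" → no match
Total matched: 2

2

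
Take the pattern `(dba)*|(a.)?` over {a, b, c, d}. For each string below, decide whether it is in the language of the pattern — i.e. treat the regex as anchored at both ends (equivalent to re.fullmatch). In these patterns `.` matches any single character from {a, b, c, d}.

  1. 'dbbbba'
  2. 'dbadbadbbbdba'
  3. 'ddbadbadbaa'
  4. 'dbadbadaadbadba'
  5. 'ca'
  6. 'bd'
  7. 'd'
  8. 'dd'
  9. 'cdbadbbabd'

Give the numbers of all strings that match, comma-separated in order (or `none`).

1 → no match
2 → no match
3 → no match
4 → no match
5 → no match
6 → no match
7 → no match
8 → no match
9 → no match

none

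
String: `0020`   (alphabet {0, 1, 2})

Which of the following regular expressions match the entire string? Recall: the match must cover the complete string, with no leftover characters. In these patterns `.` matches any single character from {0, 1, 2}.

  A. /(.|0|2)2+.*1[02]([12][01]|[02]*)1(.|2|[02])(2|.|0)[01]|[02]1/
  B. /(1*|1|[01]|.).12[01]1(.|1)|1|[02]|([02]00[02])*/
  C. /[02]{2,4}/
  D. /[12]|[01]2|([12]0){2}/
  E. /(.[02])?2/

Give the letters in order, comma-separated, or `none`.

C

A → no match
B → no match
C → match
D → no match
E → no match — must end with `2`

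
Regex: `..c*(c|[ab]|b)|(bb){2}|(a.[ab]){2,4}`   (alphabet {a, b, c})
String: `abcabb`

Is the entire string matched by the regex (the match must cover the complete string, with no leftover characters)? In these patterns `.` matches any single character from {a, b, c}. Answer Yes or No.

No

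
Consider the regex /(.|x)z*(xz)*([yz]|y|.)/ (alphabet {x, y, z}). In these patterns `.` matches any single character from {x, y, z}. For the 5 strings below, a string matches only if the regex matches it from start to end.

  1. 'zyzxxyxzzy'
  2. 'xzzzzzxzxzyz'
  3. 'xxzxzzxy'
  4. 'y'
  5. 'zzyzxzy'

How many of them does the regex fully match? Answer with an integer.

1 → no match
2 → no match
3 → no match
4 → no match
5 → no match
Total matched: 0

0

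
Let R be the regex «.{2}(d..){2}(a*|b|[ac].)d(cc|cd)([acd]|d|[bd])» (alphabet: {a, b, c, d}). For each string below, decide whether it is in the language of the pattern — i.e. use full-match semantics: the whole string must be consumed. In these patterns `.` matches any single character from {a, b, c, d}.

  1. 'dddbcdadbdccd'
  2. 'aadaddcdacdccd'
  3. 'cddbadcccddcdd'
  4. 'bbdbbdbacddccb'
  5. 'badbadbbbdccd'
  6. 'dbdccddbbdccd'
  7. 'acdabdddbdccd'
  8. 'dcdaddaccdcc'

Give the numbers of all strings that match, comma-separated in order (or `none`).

1 → match
2 → match
3 → match
4 → match
5 → match
6 → match
7 → match
8 → no match

1, 2, 3, 4, 5, 6, 7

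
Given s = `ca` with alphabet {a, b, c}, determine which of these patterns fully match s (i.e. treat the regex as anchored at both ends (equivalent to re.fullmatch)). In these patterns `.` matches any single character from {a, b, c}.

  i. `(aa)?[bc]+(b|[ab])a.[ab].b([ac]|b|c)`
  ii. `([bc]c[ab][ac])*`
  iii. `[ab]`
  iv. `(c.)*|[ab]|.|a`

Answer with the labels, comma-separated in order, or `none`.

iv

i → no match
ii → no match
iii → no match
iv → match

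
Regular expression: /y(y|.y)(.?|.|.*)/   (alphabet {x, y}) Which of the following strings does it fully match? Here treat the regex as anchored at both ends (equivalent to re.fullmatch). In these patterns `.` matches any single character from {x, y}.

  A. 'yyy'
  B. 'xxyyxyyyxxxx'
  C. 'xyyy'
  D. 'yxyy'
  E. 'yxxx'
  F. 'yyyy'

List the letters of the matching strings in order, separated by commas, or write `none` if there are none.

A → match
B → no match — must start with 'y'
C → no match — must start with 'y'
D → match
E → no match
F → match

A, D, F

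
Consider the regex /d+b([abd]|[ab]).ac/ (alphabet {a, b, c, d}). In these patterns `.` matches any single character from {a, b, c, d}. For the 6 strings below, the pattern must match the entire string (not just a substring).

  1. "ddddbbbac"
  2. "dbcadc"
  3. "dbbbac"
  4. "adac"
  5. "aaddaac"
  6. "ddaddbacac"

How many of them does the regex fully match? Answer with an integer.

1. "ddddbbbac" → match
2. "dbcadc" → no match — must end with "ac"
3. "dbbbac" → match
4. "adac" → no match — must start with "d"
5. "aaddaac" → no match — must start with "d"
6. "ddaddbacac" → no match
Total matched: 2

2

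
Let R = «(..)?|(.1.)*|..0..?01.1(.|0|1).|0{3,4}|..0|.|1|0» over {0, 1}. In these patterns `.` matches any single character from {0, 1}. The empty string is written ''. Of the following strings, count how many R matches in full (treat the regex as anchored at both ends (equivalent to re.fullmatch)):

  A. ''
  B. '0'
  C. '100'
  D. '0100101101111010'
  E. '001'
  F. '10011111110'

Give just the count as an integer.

3

A → match
B → match
C → match
D → no match
E → no match
F → no match
Total matched: 3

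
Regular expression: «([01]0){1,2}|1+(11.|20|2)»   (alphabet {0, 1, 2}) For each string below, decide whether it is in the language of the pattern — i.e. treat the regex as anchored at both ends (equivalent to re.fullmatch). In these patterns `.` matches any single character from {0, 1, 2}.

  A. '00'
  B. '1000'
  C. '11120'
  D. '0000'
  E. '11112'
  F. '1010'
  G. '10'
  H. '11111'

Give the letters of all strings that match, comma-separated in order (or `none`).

A. '00' → match
B. '1000' → match
C. '11120' → match
D. '0000' → match
E. '11112' → match
F. '1010' → match
G. '10' → match
H. '11111' → match

A, B, C, D, E, F, G, H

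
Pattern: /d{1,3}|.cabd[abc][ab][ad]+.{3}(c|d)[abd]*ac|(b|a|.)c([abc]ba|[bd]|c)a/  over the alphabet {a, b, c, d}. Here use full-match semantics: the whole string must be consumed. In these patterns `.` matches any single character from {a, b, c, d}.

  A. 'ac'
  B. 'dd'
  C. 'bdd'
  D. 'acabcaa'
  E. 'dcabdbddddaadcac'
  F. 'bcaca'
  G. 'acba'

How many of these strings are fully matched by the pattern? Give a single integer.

A → no match
B → match
C → no match
D → no match
E → no match
F → no match
G → match
Total matched: 2

2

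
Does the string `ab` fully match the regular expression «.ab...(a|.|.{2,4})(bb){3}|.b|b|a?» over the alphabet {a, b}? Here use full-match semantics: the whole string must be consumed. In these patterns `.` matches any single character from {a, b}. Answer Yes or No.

Yes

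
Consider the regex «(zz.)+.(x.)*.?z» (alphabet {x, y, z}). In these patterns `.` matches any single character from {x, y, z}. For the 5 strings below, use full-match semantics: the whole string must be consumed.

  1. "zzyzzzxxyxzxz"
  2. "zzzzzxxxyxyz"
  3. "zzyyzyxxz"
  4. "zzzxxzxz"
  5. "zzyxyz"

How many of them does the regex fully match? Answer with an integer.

1 → match
2 → match
3 → no match
4 → match
5 → match
Total matched: 4

4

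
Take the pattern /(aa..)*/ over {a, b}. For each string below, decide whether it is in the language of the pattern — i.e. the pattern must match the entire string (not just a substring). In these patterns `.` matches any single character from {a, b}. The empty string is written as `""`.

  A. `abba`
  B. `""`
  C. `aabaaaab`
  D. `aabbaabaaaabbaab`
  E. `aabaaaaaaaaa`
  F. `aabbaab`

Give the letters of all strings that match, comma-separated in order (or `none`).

B, C, E

A → no match
B → match
C → match
D → no match
E → match
F → no match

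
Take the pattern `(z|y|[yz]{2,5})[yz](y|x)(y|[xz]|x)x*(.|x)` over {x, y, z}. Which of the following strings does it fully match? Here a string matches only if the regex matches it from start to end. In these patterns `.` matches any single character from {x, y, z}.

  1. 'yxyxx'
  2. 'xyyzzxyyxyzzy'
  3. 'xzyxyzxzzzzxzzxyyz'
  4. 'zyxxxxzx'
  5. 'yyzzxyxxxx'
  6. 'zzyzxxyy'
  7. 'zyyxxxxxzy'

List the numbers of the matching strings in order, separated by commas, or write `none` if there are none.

1 → no match
2 → no match
3 → no match
4 → no match
5 → match
6 → no match
7 → no match

5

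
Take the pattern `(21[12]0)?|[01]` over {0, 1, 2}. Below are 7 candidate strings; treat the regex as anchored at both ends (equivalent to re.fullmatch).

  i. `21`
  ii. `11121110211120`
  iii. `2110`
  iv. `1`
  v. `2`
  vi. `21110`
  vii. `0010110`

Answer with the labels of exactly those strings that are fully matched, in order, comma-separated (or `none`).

i → no match
ii → no match
iii → match
iv → match
v → no match
vi → no match
vii → no match

iii, iv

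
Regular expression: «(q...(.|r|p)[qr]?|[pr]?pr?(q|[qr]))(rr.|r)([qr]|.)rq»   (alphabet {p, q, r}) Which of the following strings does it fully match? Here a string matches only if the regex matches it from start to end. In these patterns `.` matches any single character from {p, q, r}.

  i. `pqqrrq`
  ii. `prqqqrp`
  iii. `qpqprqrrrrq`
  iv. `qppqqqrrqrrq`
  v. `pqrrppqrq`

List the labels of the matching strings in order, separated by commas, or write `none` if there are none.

iv

i. `pqqrrq` → no match
ii. `prqqqrp` → no match — must end with `rq`
iii. `qpqprqrrrrq` → no match
iv. `qppqqqrrqrrq` → match
v. `pqrrppqrq` → no match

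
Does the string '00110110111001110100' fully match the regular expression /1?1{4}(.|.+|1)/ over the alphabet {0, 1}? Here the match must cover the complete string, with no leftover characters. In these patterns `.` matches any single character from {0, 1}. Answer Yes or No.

No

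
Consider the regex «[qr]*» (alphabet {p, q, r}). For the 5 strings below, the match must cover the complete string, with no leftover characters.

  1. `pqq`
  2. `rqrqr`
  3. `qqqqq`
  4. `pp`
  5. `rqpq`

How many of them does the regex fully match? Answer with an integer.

1 → no match
2 → match
3 → match
4 → no match
5 → no match
Total matched: 2

2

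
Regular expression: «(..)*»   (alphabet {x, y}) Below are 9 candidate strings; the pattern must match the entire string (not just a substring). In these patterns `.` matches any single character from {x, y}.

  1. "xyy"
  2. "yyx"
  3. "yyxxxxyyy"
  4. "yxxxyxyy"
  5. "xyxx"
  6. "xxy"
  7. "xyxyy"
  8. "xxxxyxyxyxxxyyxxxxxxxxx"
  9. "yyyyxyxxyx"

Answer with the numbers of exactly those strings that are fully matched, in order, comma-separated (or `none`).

4, 5, 9

1 → no match
2 → no match
3 → no match
4 → match
5 → match
6 → no match
7 → no match
8 → no match
9 → match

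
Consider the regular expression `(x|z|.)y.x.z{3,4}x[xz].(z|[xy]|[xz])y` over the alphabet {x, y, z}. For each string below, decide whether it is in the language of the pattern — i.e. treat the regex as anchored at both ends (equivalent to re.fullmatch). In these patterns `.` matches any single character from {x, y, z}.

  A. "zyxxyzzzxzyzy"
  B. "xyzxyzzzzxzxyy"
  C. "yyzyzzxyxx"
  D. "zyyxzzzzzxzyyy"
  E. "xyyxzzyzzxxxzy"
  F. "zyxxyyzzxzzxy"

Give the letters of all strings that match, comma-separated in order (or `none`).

A, B, D

A → match
B → match
C → no match — must end with "y"
D → match
E → no match
F → no match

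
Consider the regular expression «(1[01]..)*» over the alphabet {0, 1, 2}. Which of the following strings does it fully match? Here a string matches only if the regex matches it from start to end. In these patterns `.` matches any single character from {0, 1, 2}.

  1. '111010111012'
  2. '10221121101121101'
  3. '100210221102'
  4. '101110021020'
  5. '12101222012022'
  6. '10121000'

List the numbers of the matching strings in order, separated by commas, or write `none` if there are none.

1 → match
2 → no match
3 → match
4 → match
5 → no match
6 → match

1, 3, 4, 6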